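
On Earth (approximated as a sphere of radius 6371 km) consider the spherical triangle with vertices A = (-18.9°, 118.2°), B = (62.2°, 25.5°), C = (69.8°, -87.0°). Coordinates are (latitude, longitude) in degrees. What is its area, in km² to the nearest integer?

41867878 km²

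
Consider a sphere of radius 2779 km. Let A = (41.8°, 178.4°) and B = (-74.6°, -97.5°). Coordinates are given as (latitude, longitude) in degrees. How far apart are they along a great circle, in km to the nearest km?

6232 km

Let φ₁ = 0.7295 rad, φ₂ = -1.3020 rad, and Δλ = 1.4678 rad.
cos c = sin φ₁ sin φ₂ + cos φ₁ cos φ₂ cos Δλ = (0.6665)(-0.9641) + (0.7455)(0.2656)(0.1028) = -0.62225,
so c = arccos(-0.62225) = 2.24241 rad.
Distance = R·c = 2779 × 2.2424 ≈ 6232 km.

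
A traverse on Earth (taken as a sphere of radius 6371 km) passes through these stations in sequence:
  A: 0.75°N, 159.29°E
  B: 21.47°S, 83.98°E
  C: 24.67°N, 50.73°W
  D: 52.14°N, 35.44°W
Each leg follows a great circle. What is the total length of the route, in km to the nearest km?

Leg A→B: central angle 1.3375 rad, distance 8521.2 km.
Leg B→C: central angle 2.4154 rad, distance 15388.6 km.
Leg C→D: central angle 0.5206 rad, distance 3316.9 km.
Total: 8521.2 + 15388.6 + 3316.9 ≈ 27227 km.

27227 km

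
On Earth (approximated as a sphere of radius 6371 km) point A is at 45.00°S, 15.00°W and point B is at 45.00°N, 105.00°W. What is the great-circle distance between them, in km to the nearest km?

13343 km

Let φ₁ = -0.7854 rad, φ₂ = 0.7854 rad, and Δλ = -1.5708 rad.
cos c = sin φ₁ sin φ₂ + cos φ₁ cos φ₂ cos Δλ = (-0.7071)(0.7071) + (0.7071)(0.7071)(-0.0000) = -0.50000,
so c = arccos(-0.50000) = 2.09440 rad.
Distance = R·c = 6371 × 2.0944 ≈ 13343 km.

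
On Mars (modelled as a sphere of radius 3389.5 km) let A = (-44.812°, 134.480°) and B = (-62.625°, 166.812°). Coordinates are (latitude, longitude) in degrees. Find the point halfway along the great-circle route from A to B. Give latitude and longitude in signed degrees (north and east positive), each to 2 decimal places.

Central angle δ = 0.4476 rad. Interpolating on the sphere with fraction f = 0.5:
P = [sin((1−f)δ)·A + sin(fδ)·B] / sin δ = 0.5128·A + 0.5128·B in Cartesian coordinates,
giving P = (-0.4845, 0.3134, -0.8168), i.e. latitude -54.76°, longitude 147.10°.

-54.76°, 147.10°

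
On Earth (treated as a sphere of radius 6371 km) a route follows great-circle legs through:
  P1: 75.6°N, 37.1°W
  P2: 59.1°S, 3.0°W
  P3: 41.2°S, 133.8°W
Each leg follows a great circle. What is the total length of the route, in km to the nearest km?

23159 km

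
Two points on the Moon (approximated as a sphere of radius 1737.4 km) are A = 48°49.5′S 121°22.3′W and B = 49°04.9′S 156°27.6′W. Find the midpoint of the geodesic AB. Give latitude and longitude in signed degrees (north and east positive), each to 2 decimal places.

-50.30°, -138.87°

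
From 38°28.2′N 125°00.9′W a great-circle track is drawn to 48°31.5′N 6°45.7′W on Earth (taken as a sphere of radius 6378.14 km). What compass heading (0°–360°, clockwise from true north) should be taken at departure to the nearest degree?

Δλ = 118.253° = 2.0639 rad.
y = sin Δλ · cos φ₂ = (0.8809)(0.6623) = 0.5834
x = cos φ₁ sin φ₂ − sin φ₁ cos φ₂ cos Δλ = (0.7829)(0.7492) − (0.6221)(0.6623)(-0.4734) = 0.7816
θ = atan2(y, x) = 36.74°, so the bearing is 37°.

37°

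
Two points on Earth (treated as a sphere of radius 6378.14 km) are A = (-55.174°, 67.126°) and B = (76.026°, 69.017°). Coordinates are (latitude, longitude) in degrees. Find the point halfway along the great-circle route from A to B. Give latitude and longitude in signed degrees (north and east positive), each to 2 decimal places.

Central angle δ = 2.2900 rad. Interpolating on the sphere with fraction f = 0.5:
P = [sin((1−f)δ)·A + sin(fδ)·B] / sin δ = 1.2105·A + 1.2105·B in Cartesian coordinates,
giving P = (0.3734, 0.9099, 0.1810), i.e. latitude 10.43°, longitude 67.69°.

10.43°, 67.69°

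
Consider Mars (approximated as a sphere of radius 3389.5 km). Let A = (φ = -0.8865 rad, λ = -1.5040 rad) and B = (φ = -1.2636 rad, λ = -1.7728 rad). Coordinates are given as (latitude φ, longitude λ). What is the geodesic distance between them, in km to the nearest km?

1340 km

Let φ₁ = -0.8865 rad, φ₂ = -1.2636 rad, and Δλ = -0.2688 rad.
cos c = sin φ₁ sin φ₂ + cos φ₁ cos φ₂ cos Δλ = (-0.7749)(-0.9532) + (0.6321)(0.3024)(0.9641) = 0.92287,
so c = arccos(0.92287) = 0.39532 rad.
Distance = R·c = 3389.5 × 0.3953 ≈ 1340 km.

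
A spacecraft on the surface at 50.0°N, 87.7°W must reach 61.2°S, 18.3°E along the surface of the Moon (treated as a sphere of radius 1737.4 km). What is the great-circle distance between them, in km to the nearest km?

Let φ₁ = 0.8727 rad, φ₂ = -1.0681 rad, and Δλ = 1.8500 rad.
cos c = sin φ₁ sin φ₂ + cos φ₁ cos φ₂ cos Δλ = (0.7660)(-0.8763) + (0.6428)(0.4818)(-0.2756) = -0.75665,
so c = arccos(-0.75665) = 2.42896 rad.
Distance = R·c = 1737.4 × 2.4290 ≈ 4220 km.

4220 km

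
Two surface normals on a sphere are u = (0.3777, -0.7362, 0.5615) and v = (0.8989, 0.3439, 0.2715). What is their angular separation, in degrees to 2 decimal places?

76.18°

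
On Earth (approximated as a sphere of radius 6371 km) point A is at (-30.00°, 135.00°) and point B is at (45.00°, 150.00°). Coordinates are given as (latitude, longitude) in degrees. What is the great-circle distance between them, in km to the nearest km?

Let φ₁ = -0.5236 rad, φ₂ = 0.7854 rad, and Δλ = 0.2618 rad.
cos c = sin φ₁ sin φ₂ + cos φ₁ cos φ₂ cos Δλ = (-0.5000)(0.7071) + (0.8660)(0.7071)(0.9659) = 0.23795,
so c = arccos(0.23795) = 1.33054 rad.
Distance = R·c = 6371 × 1.3305 ≈ 8477 km.

8477 km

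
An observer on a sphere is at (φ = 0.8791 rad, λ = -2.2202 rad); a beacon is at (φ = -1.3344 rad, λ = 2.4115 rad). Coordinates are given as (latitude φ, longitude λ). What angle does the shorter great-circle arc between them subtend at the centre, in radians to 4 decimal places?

In radians: φ₁ = 0.8791, φ₂ = -1.3344, Δλ = -94.623° = -1.6515 rad.
Haversine: a = sin²(Δφ/2) + cos φ₁ cos φ₂ sin²(Δλ/2) = 0.7997 + (0.6378)(0.2342)(0.5403) = 0.88039.
Central angle c = 2·arcsin(√a) = 2.43532 rad.
So the angular separation is 2.4353 rad.

2.4353 rad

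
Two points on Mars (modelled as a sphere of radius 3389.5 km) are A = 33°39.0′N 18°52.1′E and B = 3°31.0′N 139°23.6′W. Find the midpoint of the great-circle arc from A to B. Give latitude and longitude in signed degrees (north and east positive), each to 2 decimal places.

The central angle between A and B is δ = 2.4006 rad.
With f = 0.5, the slerp weights are sin((1−f)δ)/sin δ = 1.3809 and sin(fδ)/sin δ = 1.3809.
Weighted sum of the unit vectors: (1.3809)·(0.7877,0.2692,0.5541) + (1.3809)·(-0.7578,-0.6496,0.0613) = (0.0413, -0.5253, 0.8499).
Converting back: φ = atan2(z, √(x²+y²)) = 58.20°, λ = atan2(y, x) = -85.50°.

58.20°, -85.50°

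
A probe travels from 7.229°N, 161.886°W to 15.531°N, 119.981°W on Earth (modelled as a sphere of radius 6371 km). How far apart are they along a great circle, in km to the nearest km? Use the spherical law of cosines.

4652 km

With latitudes φ₁ = 7.229°, φ₂ = 15.531° and longitude difference Δλ = 41.905°:
cos c = sin φ₁ sin φ₂ + cos φ₁ cos φ₂ cos Δλ = (0.1258)(0.2678) + (0.9921)(0.9635)(0.7443) = 0.74507,
so c = arccos(0.74507) = 0.73015 rad.
Distance = R·c = 6371 × 0.7302 ≈ 4652 km.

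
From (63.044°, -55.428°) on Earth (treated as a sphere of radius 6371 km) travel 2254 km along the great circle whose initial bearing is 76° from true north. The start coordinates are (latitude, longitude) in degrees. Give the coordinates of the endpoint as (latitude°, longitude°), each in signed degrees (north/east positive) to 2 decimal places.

Angular distance δ = d/R = 2254/6371 = 0.35379 rad; initial bearing θ = 1.3265 rad.
sin φ₂ = sin φ₁ cos δ + cos φ₁ sin δ cos θ = (0.8914)(0.9381) + (0.4533)(0.3465)(0.2419) = 0.8741, so φ₂ = 60.94°.
Δλ = atan2(sin θ sin δ cos φ₁, cos δ − sin φ₁ sin φ₂) = atan2(0.1524, 0.1589) = 43.802°.
λ₂ = -55.428° + 43.802° = -11.63°.

60.94°, -11.63°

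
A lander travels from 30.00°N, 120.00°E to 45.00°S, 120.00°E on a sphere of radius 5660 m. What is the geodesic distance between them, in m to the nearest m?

Let φ₁ = 0.5236 rad, φ₂ = -0.7854 rad, and Δλ = 0.0000 rad.
Haversine: a = sin²(Δφ/2) + cos φ₁ cos φ₂ sin²(Δλ/2) = 0.3706 + (0.8660)(0.7071)(0.0000) = 0.37059.
Central angle c = 2·arcsin(√a) = 1.30900 rad.
Distance = R·c = 5660 × 1.3090 ≈ 7409 m.

7409 m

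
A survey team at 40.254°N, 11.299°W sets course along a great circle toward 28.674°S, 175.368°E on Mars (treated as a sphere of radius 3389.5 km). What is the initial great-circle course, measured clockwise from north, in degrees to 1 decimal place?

Δλ = -173.333° = -3.0252 rad.
y = sin Δλ · cos φ₂ = (-0.1161)(0.8774) = -0.1019
x = cos φ₁ sin φ₂ − sin φ₁ cos φ₂ cos Δλ = (0.7632)(-0.4798) − (0.6462)(0.8774)(-0.9932) = 0.1969
θ = atan2(y, x) = -27.35°; adding 360° gives 332.6°.

332.6°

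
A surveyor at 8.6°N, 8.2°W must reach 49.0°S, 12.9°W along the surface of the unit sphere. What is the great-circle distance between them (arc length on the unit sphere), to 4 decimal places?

1.0079

With latitudes φ₁ = 8.600°, φ₂ = -49.000° and longitude difference Δλ = -4.700°:
cos c = sin φ₁ sin φ₂ + cos φ₁ cos φ₂ cos Δλ = (0.1495)(-0.7547) + (0.9888)(0.6561)(0.9966) = 0.53365,
so c = arccos(0.53365) = 1.00789 rad.
On the unit sphere the arc length equals the central angle: 1.0079.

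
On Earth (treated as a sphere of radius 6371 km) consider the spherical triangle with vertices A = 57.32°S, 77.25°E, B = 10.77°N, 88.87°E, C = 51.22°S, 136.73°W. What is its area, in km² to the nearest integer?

32318751 km²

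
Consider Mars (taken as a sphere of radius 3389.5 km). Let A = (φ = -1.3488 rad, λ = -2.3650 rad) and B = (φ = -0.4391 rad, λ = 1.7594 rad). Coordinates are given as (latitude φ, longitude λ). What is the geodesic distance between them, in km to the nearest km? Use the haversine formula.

With latitudes φ₁ = -77.281°, φ₂ = -25.159° and longitude difference Δλ = -123.689°:
Haversine: a = sin²(Δφ/2) + cos φ₁ cos φ₂ sin²(Δλ/2) = 0.1930 + (0.2202)(0.9051)(0.7773) = 0.34793.
Central angle c = 2·arcsin(√a) = 1.26175 rad.
Distance = R·c = 3389.5 × 1.2618 ≈ 4277 km.

4277 km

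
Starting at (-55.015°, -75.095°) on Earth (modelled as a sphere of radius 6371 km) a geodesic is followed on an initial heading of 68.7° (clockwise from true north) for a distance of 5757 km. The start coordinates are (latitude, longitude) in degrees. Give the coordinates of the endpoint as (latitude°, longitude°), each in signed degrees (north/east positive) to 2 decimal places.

-20.08°, -23.90°

Angular distance δ = d/R = 5757/6371 = 0.90363 rad; initial bearing θ = 1.1990 rad.
sin φ₂ = sin φ₁ cos δ + cos φ₁ sin δ cos θ = (-0.8193)(0.6188) + (0.5734)(0.7856)(0.3633) = -0.3433, so φ₂ = -20.08°.
Δλ = atan2(sin θ sin δ cos φ₁, cos δ − sin φ₁ sin φ₂) = atan2(0.4197, 0.3375) = 51.195°.
λ₂ = -75.095° + 51.195° = -23.90°.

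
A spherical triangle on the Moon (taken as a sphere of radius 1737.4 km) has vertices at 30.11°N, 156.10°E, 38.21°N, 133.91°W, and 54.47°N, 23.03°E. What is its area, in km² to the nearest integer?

Side lengths (central angles): a = 1.4875, b = 1.5058, c = 0.9969 rad; semiperimeter s = 1.9951.
By l'Huilier's theorem, tan(E/4) = √[tan(s/2) tan((s−a)/2) tan((s−b)/2) tan((s−c)/2)], giving spherical excess E = 0.9189 rad.
Area = E·R² = 0.9189 × (1737.4)² ≈ 2773646 km².

2773646 km²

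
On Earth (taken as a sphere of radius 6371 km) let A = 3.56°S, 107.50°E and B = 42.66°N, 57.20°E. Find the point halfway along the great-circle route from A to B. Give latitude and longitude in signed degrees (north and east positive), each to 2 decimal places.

21.37°, 86.42°

Central angle δ = 1.1299 rad. Interpolating on the sphere with fraction f = 0.5:
P = [sin((1−f)δ)·A + sin(fδ)·B] / sin δ = 0.5920·A + 0.5920·B in Cartesian coordinates,
giving P = (0.0582, 0.9294, 0.3644), i.e. latitude 21.37°, longitude 86.42°.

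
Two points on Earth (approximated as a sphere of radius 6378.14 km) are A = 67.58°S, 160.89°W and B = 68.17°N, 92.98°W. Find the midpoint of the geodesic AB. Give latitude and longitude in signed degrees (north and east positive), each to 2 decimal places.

Central angle δ = 2.5061 rad. Interpolating on the sphere with fraction f = 0.5:
P = [sin((1−f)δ)·A + sin(fδ)·B] / sin δ = 1.6004·A + 1.6004·B in Cartesian coordinates,
giving P = (-0.6077, -0.7941, 0.0062), i.e. latitude 0.36°, longitude -127.42°.

0.36°, -127.42°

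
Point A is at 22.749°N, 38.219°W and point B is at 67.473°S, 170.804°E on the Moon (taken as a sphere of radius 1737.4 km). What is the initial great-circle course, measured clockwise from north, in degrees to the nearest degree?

With φ₁ = 0.3970, φ₂ = -1.1776, Δλ = -2.6350 rad, the forward-azimuth formula gives
θ = atan2( sin Δλ cos φ₂ , cos φ₁ sin φ₂ − sin φ₁ cos φ₂ cos Δλ ) = atan2(-0.1859, -0.7223) = -165.57°.
Adding 360° brings this into [0°, 360°): 194°.

194°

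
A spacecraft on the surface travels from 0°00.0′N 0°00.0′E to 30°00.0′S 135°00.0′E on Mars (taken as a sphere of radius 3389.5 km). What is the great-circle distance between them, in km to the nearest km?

With latitudes φ₁ = 0.000°, φ₂ = -30.000° and longitude difference Δλ = 135.000°:
cos c = sin φ₁ sin φ₂ + cos φ₁ cos φ₂ cos Δλ = (0.0000)(-0.5000) + (1.0000)(0.8660)(-0.7071) = -0.61237,
so c = arccos(-0.61237) = 2.22985 rad.
Distance = R·c = 3389.5 × 2.2299 ≈ 7558 km.

7558 km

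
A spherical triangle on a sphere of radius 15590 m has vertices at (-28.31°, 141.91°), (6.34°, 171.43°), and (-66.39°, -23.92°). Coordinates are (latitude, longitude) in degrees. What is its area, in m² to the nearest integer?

155271409 m²

Side lengths (central angles): a = 2.0772, b = 1.4780, c = 0.7826 rad; semiperimeter s = 2.1689.
By l'Huilier's theorem, tan(E/4) = √[tan(s/2) tan((s−a)/2) tan((s−b)/2) tan((s−c)/2)], giving spherical excess E = 0.6389 rad.
Area = E·R² = 0.6389 × (15590)² ≈ 155271409 m².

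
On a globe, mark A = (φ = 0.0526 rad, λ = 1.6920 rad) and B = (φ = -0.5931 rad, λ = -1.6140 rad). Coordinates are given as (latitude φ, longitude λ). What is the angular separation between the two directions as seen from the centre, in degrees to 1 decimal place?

147.8°

In radians: φ₁ = 0.0526, φ₂ = -0.5931, Δλ = 170.580° = 2.9772 rad.
Haversine: a = sin²(Δφ/2) + cos φ₁ cos φ₂ sin²(Δλ/2) = 0.1007 + (0.9986)(0.8292)(0.9933) = 0.92314.
Central angle c = 2·arcsin(√a) = 2.57977 rad.
So the angular separation is 147.8°.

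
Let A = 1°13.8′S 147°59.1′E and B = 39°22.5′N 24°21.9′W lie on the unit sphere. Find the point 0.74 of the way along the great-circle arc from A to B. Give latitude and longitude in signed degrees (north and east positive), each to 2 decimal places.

73.77°, 2.67°

The central angle between A and B is δ = 2.4648 rad.
With f = 0.74, the slerp weights are sin((1−f)δ)/sin δ = 0.9546 and sin(fδ)/sin δ = 1.5458.
Weighted sum of the unit vectors: (0.9546)·(-0.8477,0.5300,-0.0215) + (1.5458)·(0.7042,-0.3189,0.6344) = (0.2793, 0.0130, 0.9601).
Converting back: φ = atan2(z, √(x²+y²)) = 73.77°, λ = atan2(y, x) = 2.67°.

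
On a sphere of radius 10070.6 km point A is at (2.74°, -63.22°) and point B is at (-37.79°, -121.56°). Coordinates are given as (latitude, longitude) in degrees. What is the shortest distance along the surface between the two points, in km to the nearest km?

11839 km

In radians: φ₁ = 0.0478, φ₂ = -0.6596, Δλ = -58.340° = -1.0182 rad.
cos c = sin φ₁ sin φ₂ + cos φ₁ cos φ₂ cos Δλ = (0.0478)(-0.6128) + (0.9989)(0.7903)(0.5249) = 0.38502,
so c = arccos(0.38502) = 1.17556 rad.
Distance = R·c = 10070.6 × 1.1756 ≈ 11839 km.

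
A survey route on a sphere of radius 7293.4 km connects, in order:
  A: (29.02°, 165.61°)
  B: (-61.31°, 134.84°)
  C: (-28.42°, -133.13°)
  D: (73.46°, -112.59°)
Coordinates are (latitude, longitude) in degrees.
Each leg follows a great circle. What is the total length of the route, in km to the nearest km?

Leg A→B: central angle 1.6357 rad, distance 11929.8 km.
Leg B→C: central angle 1.1565 rad, distance 8434.8 km.
Leg C→D: central angle 1.7944 rad, distance 13087.5 km.
Total: 11929.8 + 8434.8 + 13087.5 ≈ 33452 km.

33452 km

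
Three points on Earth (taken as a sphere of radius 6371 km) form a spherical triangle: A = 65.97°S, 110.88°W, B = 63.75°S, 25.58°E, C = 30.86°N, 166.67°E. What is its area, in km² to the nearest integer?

Side lengths (central angles): a = 2.4272, b = 2.0071, c = 0.8113 rad; semiperimeter s = 2.6228.
By l'Huilier's theorem, tan(E/4) = √[tan(s/2) tan((s−a)/2) tan((s−b)/2) tan((s−c)/2)], giving spherical excess E = 1.4774 rad.
Area = E·R² = 1.4774 × (6371)² ≈ 59966874 km².

59966874 km²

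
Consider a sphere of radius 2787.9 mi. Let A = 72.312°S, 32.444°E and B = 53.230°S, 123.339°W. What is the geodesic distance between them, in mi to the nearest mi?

With latitudes φ₁ = -72.312°, φ₂ = -53.230° and longitude difference Δλ = -155.783°:
cos c = sin φ₁ sin φ₂ + cos φ₁ cos φ₂ cos Δλ = (-0.9527)(-0.8010) + (0.3038)(0.5986)(-0.9120) = 0.59730,
so c = arccos(0.59730) = 0.93066 rad.
Distance = R·c = 2787.9 × 0.9307 ≈ 2595 mi.

2595 mi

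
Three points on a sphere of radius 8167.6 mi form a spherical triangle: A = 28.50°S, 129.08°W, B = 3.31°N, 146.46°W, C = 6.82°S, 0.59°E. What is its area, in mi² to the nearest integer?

68396349 mi²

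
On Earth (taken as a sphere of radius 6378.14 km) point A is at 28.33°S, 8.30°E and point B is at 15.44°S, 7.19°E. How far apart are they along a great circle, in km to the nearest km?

Let φ₁ = -0.4945 rad, φ₂ = -0.2695 rad, and Δλ = -0.0194 rad.
Haversine: a = sin²(Δφ/2) + cos φ₁ cos φ₂ sin²(Δλ/2) = 0.0126 + (0.8802)(0.9639)(0.0001) = 0.01268.
Central angle c = 2·arcsin(√a) = 0.22569 rad.
Distance = R·c = 6378.14 × 0.2257 ≈ 1439 km.

1439 km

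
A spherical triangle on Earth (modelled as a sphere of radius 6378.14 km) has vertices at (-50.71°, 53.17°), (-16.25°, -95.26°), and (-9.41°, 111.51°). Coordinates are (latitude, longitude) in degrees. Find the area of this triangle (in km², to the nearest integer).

80048995 km²

Side lengths (central angles): a = 2.4979, b = 1.0990, c = 1.8770 rad; semiperimeter s = 2.7369.
By l'Huilier's theorem, tan(E/4) = √[tan(s/2) tan((s−a)/2) tan((s−b)/2) tan((s−c)/2)], giving spherical excess E = 1.9677 rad.
Area = E·R² = 1.9677 × (6378.14)² ≈ 80048995 km².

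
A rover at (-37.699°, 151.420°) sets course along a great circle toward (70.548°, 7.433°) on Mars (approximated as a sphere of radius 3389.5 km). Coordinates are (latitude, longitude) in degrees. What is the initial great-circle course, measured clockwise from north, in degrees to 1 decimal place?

341.4°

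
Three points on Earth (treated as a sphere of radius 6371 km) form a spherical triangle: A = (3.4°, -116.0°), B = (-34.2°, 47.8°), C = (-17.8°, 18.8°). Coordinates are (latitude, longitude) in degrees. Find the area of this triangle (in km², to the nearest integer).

56013786 km²

Side lengths (central angles): a = 0.5344, b = 2.3293, c = 2.5431 rad; semiperimeter s = 2.7034.
By l'Huilier's theorem, tan(E/4) = √[tan(s/2) tan((s−a)/2) tan((s−b)/2) tan((s−c)/2)], giving spherical excess E = 1.3800 rad.
Area = E·R² = 1.3800 × (6371)² ≈ 56013786 km².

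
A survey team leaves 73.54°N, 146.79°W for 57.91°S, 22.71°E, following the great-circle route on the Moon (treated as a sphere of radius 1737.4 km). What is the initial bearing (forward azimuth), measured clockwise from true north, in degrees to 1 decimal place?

20.4°

Δλ = 169.500° = 2.9583 rad.
y = sin Δλ · cos φ₂ = (0.1822)(0.5313) = 0.0968
x = cos φ₁ sin φ₂ − sin φ₁ cos φ₂ cos Δλ = (0.2833)(-0.8472) − (0.9590)(0.5313)(-0.9833) = 0.2609
θ = atan2(y, x) = 20.36°, so the bearing is 20.4°.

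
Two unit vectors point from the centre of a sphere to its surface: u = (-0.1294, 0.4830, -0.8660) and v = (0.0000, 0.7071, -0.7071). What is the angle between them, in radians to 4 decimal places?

u·v = 0.9539; |u| = 1.0000, |v| = 1.0000.
cos θ = (u·v)/(|u||v|) = 0.9539, so θ = 0.3048 rad.

0.3048 rad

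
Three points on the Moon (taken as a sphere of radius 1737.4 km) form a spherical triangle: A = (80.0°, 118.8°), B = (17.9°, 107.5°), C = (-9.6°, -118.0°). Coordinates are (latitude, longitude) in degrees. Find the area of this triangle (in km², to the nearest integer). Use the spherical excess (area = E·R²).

Side lengths (central angles): a = 2.3587, b = 1.8317, c = 1.0875 rad; semiperimeter s = 2.6390.
By l'Huilier's theorem, tan(E/4) = √[tan(s/2) tan((s−a)/2) tan((s−b)/2) tan((s−c)/2)], giving spherical excess E = 1.7892 rad.
Area = E·R² = 1.7892 × (1737.4)² ≈ 5400666 km².

5400666 km²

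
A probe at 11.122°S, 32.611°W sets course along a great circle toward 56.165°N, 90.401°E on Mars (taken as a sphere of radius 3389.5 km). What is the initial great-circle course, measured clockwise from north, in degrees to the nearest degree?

32°

Δλ = 123.012° = 2.1470 rad.
y = sin Δλ · cos φ₂ = (0.8386)(0.5568) = 0.4669
x = cos φ₁ sin φ₂ − sin φ₁ cos φ₂ cos Δλ = (0.9812)(0.8306) − (-0.1929)(0.5568)(-0.5448) = 0.7565
θ = atan2(y, x) = 31.68°, so the bearing is 32°.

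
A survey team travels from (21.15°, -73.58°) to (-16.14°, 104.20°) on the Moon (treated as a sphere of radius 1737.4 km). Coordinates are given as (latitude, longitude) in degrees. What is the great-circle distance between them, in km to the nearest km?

In radians: φ₁ = 0.3691, φ₂ = -0.2817, Δλ = 177.780° = 3.1028 rad.
cos c = sin φ₁ sin φ₂ + cos φ₁ cos φ₂ cos Δλ = (0.3608)(-0.2780) + (0.9326)(0.9606)(-0.9992) = -0.99551,
so c = arccos(-0.99551) = 3.04676 rad.
Distance = R·c = 1737.4 × 3.0468 ≈ 5293 km.

5293 km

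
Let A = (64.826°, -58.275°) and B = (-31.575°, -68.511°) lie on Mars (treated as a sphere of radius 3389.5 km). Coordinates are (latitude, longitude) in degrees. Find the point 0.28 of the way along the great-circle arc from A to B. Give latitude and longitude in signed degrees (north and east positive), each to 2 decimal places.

37.90°, -63.32°

The central angle between A and B is δ = 1.6883 rad.
With f = 0.28, the slerp weights are sin((1−f)δ)/sin δ = 0.9441 and sin(fδ)/sin δ = 0.4585.
Weighted sum of the unit vectors: (0.9441)·(0.2237,-0.3618,0.9050) + (0.4585)·(0.3121,-0.7927,-0.5236) = (0.3543, -0.7050, 0.6144).
Converting back: φ = atan2(z, √(x²+y²)) = 37.90°, λ = atan2(y, x) = -63.32°.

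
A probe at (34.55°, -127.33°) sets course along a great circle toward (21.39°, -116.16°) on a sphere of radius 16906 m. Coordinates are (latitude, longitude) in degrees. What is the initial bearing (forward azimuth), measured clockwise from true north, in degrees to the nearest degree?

140°

With φ₁ = 0.6030, φ₂ = 0.3733, Δλ = 0.1950 rad, the forward-azimuth formula gives
θ = atan2( sin Δλ cos φ₂ , cos φ₁ sin φ₂ − sin φ₁ cos φ₂ cos Δλ ) = atan2(0.1804, -0.2177) = 140.35°.
So the initial bearing is 140°.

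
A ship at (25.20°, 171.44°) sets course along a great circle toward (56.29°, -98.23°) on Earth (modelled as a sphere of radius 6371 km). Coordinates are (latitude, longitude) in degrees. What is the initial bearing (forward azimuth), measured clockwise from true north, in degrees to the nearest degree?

Δλ = 90.330° = 1.5766 rad.
y = sin Δλ · cos φ₂ = (1.0000)(0.5550) = 0.5550
x = cos φ₁ sin φ₂ − sin φ₁ cos φ₂ cos Δλ = (0.9048)(0.8319) − (0.4258)(0.5550)(-0.0058) = 0.7540
θ = atan2(y, x) = 36.35°, so the bearing is 36°.

36°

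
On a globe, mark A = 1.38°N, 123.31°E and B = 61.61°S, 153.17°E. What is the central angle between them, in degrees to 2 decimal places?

66.98°

With latitudes φ₁ = 1.380°, φ₂ = -61.610° and longitude difference Δλ = 29.860°:
cos c = sin φ₁ sin φ₂ + cos φ₁ cos φ₂ cos Δλ = (0.0241)(-0.8797) + (0.9997)(0.4755)(0.8672) = 0.39104,
so c = arccos(0.39104) = 1.16903 rad.
So the angular separation is 66.98°.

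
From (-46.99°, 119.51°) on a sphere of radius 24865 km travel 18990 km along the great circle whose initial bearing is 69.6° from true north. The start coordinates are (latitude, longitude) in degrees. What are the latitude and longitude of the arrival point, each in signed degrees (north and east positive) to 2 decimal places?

-21.33°, 163.61°

Angular distance δ = d/R = 18990/24865 = 0.76372 rad; initial bearing θ = 1.2147 rad.
sin φ₂ = sin φ₁ cos δ + cos φ₁ sin δ cos θ = (-0.7312)(0.7223) + (0.6821)(0.6916)(0.3486) = -0.3637, so φ₂ = -21.33°.
Δλ = atan2(sin θ sin δ cos φ₁, cos δ − sin φ₁ sin φ₂) = atan2(0.4422, 0.4563) = 44.099°.
λ₂ = 119.510° + 44.099° = 163.61°.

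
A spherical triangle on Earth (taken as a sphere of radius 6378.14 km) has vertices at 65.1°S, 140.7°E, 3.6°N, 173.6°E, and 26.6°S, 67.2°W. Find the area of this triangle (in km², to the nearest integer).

Side lengths (central angles): a = 2.0527, b = 1.4973, c = 1.2704 rad; semiperimeter s = 2.4102.
By l'Huilier's theorem, tan(E/4) = √[tan(s/2) tan((s−a)/2) tan((s−b)/2) tan((s−c)/2)], giving spherical excess E = 1.4712 rad.
Area = E·R² = 1.4712 × (6378.14)² ≈ 59850924 km².

59850924 km²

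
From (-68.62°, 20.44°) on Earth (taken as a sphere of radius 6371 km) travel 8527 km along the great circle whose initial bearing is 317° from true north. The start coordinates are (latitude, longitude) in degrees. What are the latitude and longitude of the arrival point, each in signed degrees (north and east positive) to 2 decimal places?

Angular distance δ = d/R = 8527/6371 = 1.33841 rad; initial bearing θ = 5.5327 rad.
sin φ₂ = sin φ₁ cos δ + cos φ₁ sin δ cos θ = (-0.9312)(0.2303) + (0.3646)(0.9731)(0.7314) = 0.0450, so φ₂ = 2.58°.
Δλ = atan2(sin θ sin δ cos φ₁, cos δ − sin φ₁ sin φ₂) = atan2(-0.2419, 0.2722) = -41.632°.
λ₂ = 20.440° − 41.632° = -21.19°.

2.58°, -21.19°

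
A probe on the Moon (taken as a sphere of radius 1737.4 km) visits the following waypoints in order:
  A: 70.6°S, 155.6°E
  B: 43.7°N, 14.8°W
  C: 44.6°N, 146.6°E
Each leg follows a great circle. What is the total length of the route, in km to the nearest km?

Leg A→B: central angle 2.6647 rad, distance 4629.7 km.
Leg B→C: central angle 1.5736 rad, distance 2733.9 km.
Total: 4629.7 + 2733.9 ≈ 7364 km.

7364 km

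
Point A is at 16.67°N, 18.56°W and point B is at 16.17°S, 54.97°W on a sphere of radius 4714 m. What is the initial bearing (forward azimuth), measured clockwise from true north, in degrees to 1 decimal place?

229.4°

Δλ = -36.410° = -0.6355 rad.
y = sin Δλ · cos φ₂ = (-0.5936)(0.9604) = -0.5701
x = cos φ₁ sin φ₂ − sin φ₁ cos φ₂ cos Δλ = (0.9580)(-0.2785) − (0.2869)(0.9604)(0.8048) = -0.4885
θ = atan2(y, x) = -130.59°; adding 360° gives 229.4°.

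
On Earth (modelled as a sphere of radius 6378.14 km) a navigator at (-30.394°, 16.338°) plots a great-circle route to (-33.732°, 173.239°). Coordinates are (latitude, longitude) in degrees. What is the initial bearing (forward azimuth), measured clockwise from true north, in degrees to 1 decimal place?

159.4°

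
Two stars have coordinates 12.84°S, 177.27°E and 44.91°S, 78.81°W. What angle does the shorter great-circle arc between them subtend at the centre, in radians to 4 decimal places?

In radians: φ₁ = -0.2241, φ₂ = -0.7838, Δλ = 103.920° = 1.8137 rad.
Haversine: a = sin²(Δφ/2) + cos φ₁ cos φ₂ sin²(Δλ/2) = 0.0763 + (0.9750)(0.7082)(0.6203) = 0.50461.
Central angle c = 2·arcsin(√a) = 1.58002 rad.
So the angular separation is 1.5800 rad.

1.5800 rad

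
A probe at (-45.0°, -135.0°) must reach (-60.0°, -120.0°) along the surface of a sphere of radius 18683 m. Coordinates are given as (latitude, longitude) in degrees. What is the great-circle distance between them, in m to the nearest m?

In radians: φ₁ = -0.7854, φ₂ = -1.0472, Δλ = 15.000° = 0.2618 rad.
Haversine: a = sin²(Δφ/2) + cos φ₁ cos φ₂ sin²(Δλ/2) = 0.0170 + (0.7071)(0.5000)(0.0170) = 0.02306.
Central angle c = 2·arcsin(√a) = 0.30489 rad.
Distance = R·c = 18683 × 0.3049 ≈ 5696 m.

5696 m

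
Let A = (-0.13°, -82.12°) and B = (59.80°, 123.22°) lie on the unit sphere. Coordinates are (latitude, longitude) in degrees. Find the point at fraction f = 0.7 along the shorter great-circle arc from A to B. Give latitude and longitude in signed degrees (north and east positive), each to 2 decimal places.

73.85°, -141.64°

Central angle δ = 2.0449 rad. Interpolating on the sphere with fraction f = 0.7:
P = [sin((1−f)δ)·A + sin(fδ)·B] / sin δ = 0.6471·A + 1.1131·B in Cartesian coordinates,
giving P = (-0.2180, -0.1726, 0.9606), i.e. latitude 73.85°, longitude -141.64°.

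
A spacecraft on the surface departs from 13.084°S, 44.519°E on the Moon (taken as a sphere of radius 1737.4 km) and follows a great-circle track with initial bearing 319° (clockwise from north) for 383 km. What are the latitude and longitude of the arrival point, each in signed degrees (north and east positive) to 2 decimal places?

-3.45°, 36.26°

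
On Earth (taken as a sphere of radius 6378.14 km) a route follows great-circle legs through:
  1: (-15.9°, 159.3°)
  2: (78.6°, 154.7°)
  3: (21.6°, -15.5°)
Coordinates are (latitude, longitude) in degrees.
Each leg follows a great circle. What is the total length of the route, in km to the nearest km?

19390 km

Leg 1→2: central angle 1.6500 rad, distance 10523.6 km.
Leg 2→3: central angle 1.3900 rad, distance 8865.9 km.
Total: 10523.6 + 8865.9 ≈ 19390 km.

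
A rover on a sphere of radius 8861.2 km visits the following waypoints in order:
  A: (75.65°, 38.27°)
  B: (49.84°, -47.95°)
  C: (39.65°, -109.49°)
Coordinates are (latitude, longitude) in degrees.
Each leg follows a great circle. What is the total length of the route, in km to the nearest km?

13133 km

Leg A→B: central angle 0.7213 rad, distance 6391.7 km.
Leg B→C: central angle 0.7608 rad, distance 6741.4 km.
Total: 6391.7 + 6741.4 ≈ 13133 km.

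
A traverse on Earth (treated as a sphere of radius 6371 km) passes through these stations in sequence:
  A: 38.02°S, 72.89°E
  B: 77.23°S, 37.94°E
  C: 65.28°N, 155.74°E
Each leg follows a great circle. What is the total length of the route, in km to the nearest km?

22267 km

Leg A→B: central angle 0.7326 rad, distance 4667.5 km.
Leg B→C: central angle 2.7625 rad, distance 17599.9 km.
Total: 4667.5 + 17599.9 ≈ 22267 km.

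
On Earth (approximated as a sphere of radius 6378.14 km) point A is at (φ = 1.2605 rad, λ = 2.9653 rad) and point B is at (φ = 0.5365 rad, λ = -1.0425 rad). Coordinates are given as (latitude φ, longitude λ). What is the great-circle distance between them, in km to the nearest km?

Let φ₁ = 1.2605 rad, φ₂ = 0.5365 rad, and Δλ = 2.2754 rad.
cos c = sin φ₁ sin φ₂ + cos φ₁ cos φ₂ cos Δλ = (0.9522)(0.5111) + (0.3053)(0.8595)(-0.6477) = 0.31673,
so c = arccos(0.31673) = 1.24851 rad.
Distance = R·c = 6378.14 × 1.2485 ≈ 7963 km.

7963 km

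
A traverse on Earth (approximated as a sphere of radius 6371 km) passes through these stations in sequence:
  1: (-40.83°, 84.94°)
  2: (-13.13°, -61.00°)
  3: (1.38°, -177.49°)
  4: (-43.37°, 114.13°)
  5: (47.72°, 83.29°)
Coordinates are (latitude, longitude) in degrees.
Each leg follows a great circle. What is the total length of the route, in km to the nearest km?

Leg 1→2: central angle 2.0510 rad, distance 13066.8 km.
Leg 2→3: central angle 2.0261 rad, distance 12908.2 km.
Leg 3→4: central angle 1.3169 rad, distance 8389.7 km.
Leg 4→5: central angle 1.6591 rad, distance 10570.0 km.
Total: 13066.8 + 12908.2 + 8389.7 + 10570.0 ≈ 44935 km.

44935 km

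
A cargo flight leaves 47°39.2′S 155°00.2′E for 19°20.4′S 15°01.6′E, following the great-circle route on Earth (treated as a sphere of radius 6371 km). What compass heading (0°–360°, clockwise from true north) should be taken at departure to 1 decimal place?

With φ₁ = -0.8317, φ₂ = -0.3375, Δλ = -2.4431 rad, the forward-azimuth formula gives
θ = atan2( sin Δλ cos φ₂ , cos φ₁ sin φ₂ − sin φ₁ cos φ₂ cos Δλ ) = atan2(-0.6068, -0.7571) = -141.29°.
Adding 360° brings this into [0°, 360°): 218.7°.

218.7°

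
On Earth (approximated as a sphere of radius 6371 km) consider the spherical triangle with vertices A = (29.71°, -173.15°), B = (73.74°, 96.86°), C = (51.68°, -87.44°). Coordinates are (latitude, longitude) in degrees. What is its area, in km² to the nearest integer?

Side lengths (central angles): a = 0.9520, b = 1.1273, c = 1.0749 rad; semiperimeter s = 1.5771.
By l'Huilier's theorem, tan(E/4) = √[tan(s/2) tan((s−a)/2) tan((s−b)/2) tan((s−c)/2)], giving spherical excess E = 0.5491 rad.
Area = E·R² = 0.5491 × (6371)² ≈ 22286742 km².

22286742 km²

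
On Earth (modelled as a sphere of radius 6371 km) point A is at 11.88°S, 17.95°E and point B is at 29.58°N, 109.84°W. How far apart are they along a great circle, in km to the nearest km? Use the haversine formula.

14293 km

In radians: φ₁ = -0.2073, φ₂ = 0.5163, Δλ = -127.790° = -2.2304 rad.
Haversine: a = sin²(Δφ/2) + cos φ₁ cos φ₂ sin²(Δλ/2) = 0.1253 + (0.9786)(0.8697)(0.8064) = 0.81156.
Central angle c = 2·arcsin(√a) = 2.24351 rad.
Distance = R·c = 6371 × 2.2435 ≈ 14293 km.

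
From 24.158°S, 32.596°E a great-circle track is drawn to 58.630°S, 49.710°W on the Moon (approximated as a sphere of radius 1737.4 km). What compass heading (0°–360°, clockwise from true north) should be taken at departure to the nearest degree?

215°

With φ₁ = -0.4216, φ₂ = -1.0233, Δλ = -1.4365 rad, the forward-azimuth formula gives
θ = atan2( sin Δλ cos φ₂ , cos φ₁ sin φ₂ − sin φ₁ cos φ₂ cos Δλ ) = atan2(-0.5159, -0.7505) = -145.50°.
Adding 360° brings this into [0°, 360°): 215°.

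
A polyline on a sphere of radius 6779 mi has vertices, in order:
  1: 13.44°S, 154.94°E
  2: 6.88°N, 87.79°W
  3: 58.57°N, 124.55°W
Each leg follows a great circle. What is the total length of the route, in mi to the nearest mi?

Leg 1→2: central angle 2.0604 rad, distance 13967.4 mi.
Leg 2→3: central angle 1.0275 rad, distance 6965.3 mi.
Total: 13967.4 + 6965.3 ≈ 20933 mi.

20933 mi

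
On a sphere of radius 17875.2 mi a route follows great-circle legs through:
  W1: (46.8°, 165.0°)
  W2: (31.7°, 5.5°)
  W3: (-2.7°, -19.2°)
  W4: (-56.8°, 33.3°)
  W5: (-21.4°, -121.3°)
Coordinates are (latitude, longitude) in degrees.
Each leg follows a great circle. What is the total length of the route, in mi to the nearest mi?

Leg W1→W2: central angle 1.7340 rad, distance 30995.7 mi.
Leg W2→W3: central angle 0.7267 rad, distance 12990.3 mi.
Leg W3→W4: central angle 1.1892 rad, distance 21257.6 mi.
Leg W4→W5: central angle 1.7266 rad, distance 30864.1 mi.
Total: 30995.7 + 12990.3 + 21257.6 + 30864.1 ≈ 96108 mi.

96108 mi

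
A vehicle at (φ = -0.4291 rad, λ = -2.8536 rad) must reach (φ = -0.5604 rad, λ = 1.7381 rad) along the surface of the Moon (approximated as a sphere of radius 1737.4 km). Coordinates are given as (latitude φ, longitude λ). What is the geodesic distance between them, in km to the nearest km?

2505 km

Let φ₁ = -0.4291 rad, φ₂ = -0.5604 rad, and Δλ = -1.6915 rad.
cos c = sin φ₁ sin φ₂ + cos φ₁ cos φ₂ cos Δλ = (-0.4161)(-0.5315) + (0.9093)(0.8470)(-0.1204) = 0.12841,
so c = arccos(0.12841) = 1.44203 rad.
Distance = R·c = 1737.4 × 1.4420 ≈ 2505 km.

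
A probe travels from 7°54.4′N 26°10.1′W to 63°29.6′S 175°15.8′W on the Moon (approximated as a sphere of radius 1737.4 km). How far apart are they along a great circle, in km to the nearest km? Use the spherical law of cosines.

Let φ₁ = 0.1380 rad, φ₂ = -1.1082 rad, and Δλ = -2.6022 rad.
cos c = sin φ₁ sin φ₂ + cos φ₁ cos φ₂ cos Δλ = (0.1376)(-0.8949) + (0.9905)(0.4463)(-0.8580) = -0.50240,
so c = arccos(-0.50240) = 2.09716 rad.
Distance = R·c = 1737.4 × 2.0972 ≈ 3644 km.

3644 km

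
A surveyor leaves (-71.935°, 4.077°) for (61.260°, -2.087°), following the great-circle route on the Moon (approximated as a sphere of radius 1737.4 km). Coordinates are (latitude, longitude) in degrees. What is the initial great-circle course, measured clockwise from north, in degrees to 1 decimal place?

With φ₁ = -1.2555, φ₂ = 1.0692, Δλ = -0.1076 rad, the forward-azimuth formula gives
θ = atan2( sin Δλ cos φ₂ , cos φ₁ sin φ₂ − sin φ₁ cos φ₂ cos Δλ ) = atan2(-0.0516, 0.7264) = -4.07°.
Adding 360° brings this into [0°, 360°): 355.9°.

355.9°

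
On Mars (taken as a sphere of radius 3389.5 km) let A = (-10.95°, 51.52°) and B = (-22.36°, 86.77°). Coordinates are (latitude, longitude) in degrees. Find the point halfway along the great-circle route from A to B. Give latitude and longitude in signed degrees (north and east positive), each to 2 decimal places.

-17.43°, 68.60°

The central angle between A and B is δ = 0.6202 rad.
With f = 0.5, the slerp weights are sin((1−f)δ)/sin δ = 0.5250 and sin(fδ)/sin δ = 0.5250.
Weighted sum of the unit vectors: (0.5250)·(0.6109,0.7686,-0.1900) + (0.5250)·(0.0521,0.9233,-0.3804) = (0.3481, 0.8883, -0.2995).
Converting back: φ = atan2(z, √(x²+y²)) = -17.43°, λ = atan2(y, x) = 68.60°.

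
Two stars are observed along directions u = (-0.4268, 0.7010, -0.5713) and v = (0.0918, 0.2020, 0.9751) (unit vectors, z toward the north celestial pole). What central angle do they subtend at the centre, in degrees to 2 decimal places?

117.04°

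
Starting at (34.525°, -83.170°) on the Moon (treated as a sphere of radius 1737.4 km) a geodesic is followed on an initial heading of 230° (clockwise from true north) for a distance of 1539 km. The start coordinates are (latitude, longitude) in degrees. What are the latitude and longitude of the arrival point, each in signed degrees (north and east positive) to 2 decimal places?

-2.95°, -119.61°

Angular distance δ = d/R = 1539/1737.4 = 0.88581 rad; initial bearing θ = 4.0143 rad.
sin φ₂ = sin φ₁ cos δ + cos φ₁ sin δ cos θ = (0.5668)(0.6327) + (0.8239)(0.7744)(-0.6428) = -0.0515, so φ₂ = -2.95°.
Δλ = atan2(sin θ sin δ cos φ₁, cos δ − sin φ₁ sin φ₂) = atan2(-0.4888, 0.6619) = -36.444°.
λ₂ = -83.170° − 36.444° = -119.61°.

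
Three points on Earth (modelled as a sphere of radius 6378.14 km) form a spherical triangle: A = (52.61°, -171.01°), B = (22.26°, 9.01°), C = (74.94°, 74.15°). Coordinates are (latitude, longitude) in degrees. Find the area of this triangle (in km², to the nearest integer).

Side lengths (central angles): a = 1.0850, b = 0.7941, c = 1.8349 rad; semiperimeter s = 1.8570.
By l'Huilier's theorem, tan(E/4) = √[tan(s/2) tan((s−a)/2) tan((s−b)/2) tan((s−c)/2)], giving spherical excess E = 0.2374 rad.
Area = E·R² = 0.2374 × (6378.14)² ≈ 9657207 km².

9657207 km²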